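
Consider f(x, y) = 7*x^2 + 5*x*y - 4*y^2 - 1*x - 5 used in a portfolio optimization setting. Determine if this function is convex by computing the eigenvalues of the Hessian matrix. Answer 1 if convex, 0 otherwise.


The Hessian of f(x,y) = 7*x^2 + 5*x*y - 4*y^2 - 1*x - 5 is:
H = [[14, 5], [5, -8]]
Trace = 14 - 8 = 6
Determinant = 14*-8 - (5)^2 = -137
Discriminant = (6)^2 - 4*-137 = 584.0
Eigenvalues: lambda_1 = -9.083, lambda_2 = 15.083
The function is not convex.

0


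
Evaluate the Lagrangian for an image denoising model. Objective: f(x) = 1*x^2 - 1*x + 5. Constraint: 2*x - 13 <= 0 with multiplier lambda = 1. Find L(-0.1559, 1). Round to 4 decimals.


Step 1: Evaluate f(x).
f(-0.1559) = 1*(-0.1559)^2 - 1*(-0.1559) + 5 = 5.1802
Step 2: Evaluate g(x).
g(-0.1559) = 2*-0.1559 - 13 = -13.3118
Step 3: Compute Lagrangian.
L = 5.1802 + 1*-13.3118 = -8.1316


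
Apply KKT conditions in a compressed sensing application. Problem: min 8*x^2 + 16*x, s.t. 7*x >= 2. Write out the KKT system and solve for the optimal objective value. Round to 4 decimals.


Step 1: Try lambda = 0 (constraint inactive).
x_unc = -16/(2*8) = -1.0
Check: 7*-1.0 = -7.0 < 2 -- violated!
Step 2: Constraint must be active: 7*x = 2
x* = 2/7 = 0.2857 (rounded; the exact value 2/7 is used below)
lambda = (2*8*(2/7) + 16)/7 = 2.9388
Step 3: Compute optimal value.
f(x*) = 8*(2/7)^2 + 16*(2/7) = 5.2245


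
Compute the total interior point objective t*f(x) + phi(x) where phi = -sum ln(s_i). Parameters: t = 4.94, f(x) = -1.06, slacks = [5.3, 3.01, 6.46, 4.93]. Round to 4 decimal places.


Step 1: Compute log-barrier.
ln values: [1.6677, 1.1019, 1.8656, 1.5953]
phi = -(1.6677 + 1.1019 + 1.8656 + 1.5953) = -6.2306
Step 2: Compute augmented objective.
t*f(x) = 4.94*-1.06 = -5.2364
Total = -5.2364 - 6.2306 = -11.467


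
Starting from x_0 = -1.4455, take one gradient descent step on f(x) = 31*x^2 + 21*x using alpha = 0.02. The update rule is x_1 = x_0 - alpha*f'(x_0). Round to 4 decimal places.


We compute the gradient at x_0 and apply the update.
f'(x) = 62*x + 21
f'(-1.4455) = 62*-1.4455 + 21 = -68.621
x_1 = -1.4455 - 0.02*-68.621 = -0.0731


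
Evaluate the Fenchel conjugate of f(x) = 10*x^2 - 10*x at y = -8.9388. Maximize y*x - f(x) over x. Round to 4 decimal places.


f*(y) = sup_x {y*x - a*x^2 - b*x} = sup_x {(y-b)*x - a*x^2}
FOC: (y - b) - 2a*x = 0 => x* = (y - b)/(2a)
x* = (-8.9388 + 10)/(2*10) = 0.0531
f*(-8.9388) = (y-b)^2/(4a) = (-8.9388 + 10)^2/(4*10)
= 1.1261/40 = 0.0282


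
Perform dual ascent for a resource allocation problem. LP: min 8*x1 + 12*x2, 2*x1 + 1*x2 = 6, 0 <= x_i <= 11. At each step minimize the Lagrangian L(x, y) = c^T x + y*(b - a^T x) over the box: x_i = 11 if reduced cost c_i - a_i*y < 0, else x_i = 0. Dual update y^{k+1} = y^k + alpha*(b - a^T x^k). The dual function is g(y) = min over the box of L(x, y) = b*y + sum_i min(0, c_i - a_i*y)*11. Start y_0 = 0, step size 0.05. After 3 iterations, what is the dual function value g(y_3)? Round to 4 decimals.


Dual ascent for LP: min 8*x1 + 12*x2, 2*x1 + 1*x2 = 6, 0 <= x_i <= 11
Step 1: y^k = 0.0, reduced costs: (8.0, 12.0)
  x^k = (0.0, 0.0), subgradient = b - a^T x = 6.0
  y^{k+1} = 0.0 + 0.05*6.0 = 0.3
Step 2: y^k = 0.3, reduced costs: (7.4, 11.7)
  x^k = (0.0, 0.0), subgradient = b - a^T x = 6.0
  y^{k+1} = 0.3 + 0.05*6.0 = 0.6
Step 3: y^k = 0.6, reduced costs: (6.8, 11.4)
  x^k = (0.0, 0.0), subgradient = b - a^T x = 6.0
  y^{k+1} = 0.6 + 0.05*6.0 = 0.9
Dual objective at y_3 = 0.9: reduced costs (6.2, 11.1), box minimizer x = (0.0, 0.0)
g(y_3) = b*y + (c1 - a1*y)*x1 + (c2 - a2*y)*x2 = 6*0.9 + 6.2*0.0 + 11.1*0.0 = 5.4 + 0.0 + 0.0 = 5.4


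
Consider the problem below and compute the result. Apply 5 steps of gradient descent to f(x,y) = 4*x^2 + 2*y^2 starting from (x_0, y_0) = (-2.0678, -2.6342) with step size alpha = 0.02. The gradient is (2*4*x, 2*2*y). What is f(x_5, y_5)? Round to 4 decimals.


Gradient descent on f(x,y) = 4*x^2 + 2*y^2.
Starting point: (-2.0678, -2.6342), alpha = 0.02
Step 1: grad_x = 2*4*-2.0678 = -16.5424, grad_y = 2*2*-2.6342 = -10.5368
  x_1 = -2.0678 - 0.02*-16.5424 = -1.737
  y_1 = -2.6342 - 0.02*-10.5368 = -2.4235
Step 2: grad_x = 2*4*-1.737 = -13.8956, grad_y = 2*2*-2.4235 = -9.6939
  x_2 = -1.737 - 0.02*-13.8956 = -1.459
  y_2 = -2.4235 - 0.02*-9.6939 = -2.2296
Step 3: grad_x = 2*4*-1.459 = -11.6723, grad_y = 2*2*-2.2296 = -8.9183
  x_3 = -1.459 - 0.02*-11.6723 = -1.2256
  y_3 = -2.2296 - 0.02*-8.9183 = -2.0512
Step 4: grad_x = 2*4*-1.2256 = -9.8047, grad_y = 2*2*-2.0512 = -8.2049
  x_4 = -1.2256 - 0.02*-9.8047 = -1.0295
  y_4 = -2.0512 - 0.02*-8.2049 = -1.8871
Step 5: grad_x = 2*4*-1.0295 = -8.236, grad_y = 2*2*-1.8871 = -7.5485
  x_5 = -1.0295 - 0.02*-8.236 = -0.8648
  y_5 = -1.8871 - 0.02*-7.5485 = -1.7362
f(-0.8648, -1.7362) = 4*(-0.8648)^2 + 2*(-1.7362)^2 = 9.0198


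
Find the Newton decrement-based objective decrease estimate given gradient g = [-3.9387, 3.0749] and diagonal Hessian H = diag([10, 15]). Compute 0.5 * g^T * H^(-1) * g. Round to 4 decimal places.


Step 1: H is diagonal, so H^(-1) * g = [-0.3939, 0.205].
Step 2: g^T H^(-1) g = sum_i g_i^2 / H_ii
  = (-3.9387)^2/10 + (3.0749)^2/15
  = 1.5513 + 0.6303 = 2.1817
Step 3: Objective decrease = 0.5 * g^T H^(-1) g = 1.0908


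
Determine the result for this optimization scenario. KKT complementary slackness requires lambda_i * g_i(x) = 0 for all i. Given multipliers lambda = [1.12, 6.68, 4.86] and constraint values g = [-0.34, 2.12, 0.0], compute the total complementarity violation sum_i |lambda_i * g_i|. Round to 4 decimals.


KKT complementary slackness check:
lambda_1 * g_1 = 1.12 * -0.34 = -0.3808
lambda_2 * g_2 = 6.68 * 2.12 = 14.1616
lambda_3 * g_3 = 4.86 * 0.0 = 0.0
Total violation = 0.3808 + 14.1616 + 0.0 = 14.5424


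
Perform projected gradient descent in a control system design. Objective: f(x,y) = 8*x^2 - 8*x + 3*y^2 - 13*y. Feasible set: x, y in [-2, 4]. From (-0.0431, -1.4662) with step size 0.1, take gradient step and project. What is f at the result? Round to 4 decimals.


Step 1: Compute gradient at (-0.0431, -1.4662).
grad_x = 2*8*-0.0431 - 8 = -8.6896
grad_y = 2*3*-1.4662 - 13 = -21.7972
Step 2: Gradient step.
x_raw = -0.0431 - 0.1*-8.6896 = 0.8259
y_raw = -1.4662 - 0.1*-21.7972 = 0.7135
Step 3: Project onto [-2, 4].
x_proj = clip(0.8259) = 0.8259
y_proj = clip(0.7135) = 0.7135
Step 4: Evaluate f.
f(0.8259, 0.7135) = -8.8989


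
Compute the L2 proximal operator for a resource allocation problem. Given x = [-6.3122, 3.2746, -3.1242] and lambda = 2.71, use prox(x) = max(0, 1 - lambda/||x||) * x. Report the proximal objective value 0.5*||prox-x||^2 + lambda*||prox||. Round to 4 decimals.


Step 1: Compute ||x||.
||x|| = 7.7671
Step 2: Compute scaling factor.
scale = max(0, 1 - 2.71/7.7671) = 0.6511
Step 3: prox(x) = [-4.1098, 2.1321, -2.0341]
||prox(x)|| = 5.0571
Step 4: Proximal objective.
0.5*||prox-x||^2 = 3.6721
lambda*||prox|| = 13.7047
Total = 17.3767


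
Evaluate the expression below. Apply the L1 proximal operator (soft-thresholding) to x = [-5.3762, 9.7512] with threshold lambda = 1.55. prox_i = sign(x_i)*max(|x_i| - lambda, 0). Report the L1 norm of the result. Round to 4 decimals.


Soft-thresholding with lambda = 1.55:
prox(-5.3762) = sign(-5.3762)*max(|-5.3762| - 1.55, 0) = -3.8262
prox(9.7512) = sign(9.7512)*max(|9.7512| - 1.55, 0) = 8.2012
prox(x) = [-3.8262, 8.2012]
||prox(x)||_1 = 3.8262 + 8.2012 = 12.0274


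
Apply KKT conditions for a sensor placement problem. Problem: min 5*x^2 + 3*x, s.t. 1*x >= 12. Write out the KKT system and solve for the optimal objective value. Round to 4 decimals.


Step 1: Try lambda = 0 (constraint inactive).
x_unc = -3/(2*5) = -0.3
Check: 1*-0.3 = -0.3 < 12 -- violated!
Step 2: Constraint must be active: 1*x = 12
x* = 12/1 = 12.0
lambda = (2*5*12.0 + 3)/1 = 123.0
Step 3: Compute optimal value.
f(x*) = 5*12.0^2 + 3*12.0 = 756.0


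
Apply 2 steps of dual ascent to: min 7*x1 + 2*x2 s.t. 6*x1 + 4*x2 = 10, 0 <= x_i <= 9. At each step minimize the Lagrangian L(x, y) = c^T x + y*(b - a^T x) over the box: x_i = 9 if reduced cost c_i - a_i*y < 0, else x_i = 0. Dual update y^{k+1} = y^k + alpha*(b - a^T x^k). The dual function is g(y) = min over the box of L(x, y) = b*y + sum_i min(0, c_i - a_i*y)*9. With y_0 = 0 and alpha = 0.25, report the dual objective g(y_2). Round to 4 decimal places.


Dual ascent for LP: min 7*x1 + 2*x2, 6*x1 + 4*x2 = 10, 0 <= x_i <= 9
Step 1: y^k = 0.0, reduced costs: (7.0, 2.0)
  x^k = (0.0, 0.0), subgradient = b - a^T x = 10.0
  y^{k+1} = 0.0 + 0.25*10.0 = 2.5
Step 2: y^k = 2.5, reduced costs: (-8.0, -8.0)
  x^k = (9.0, 9.0), subgradient = b - a^T x = -80.0
  y^{k+1} = 2.5 + 0.25*-80.0 = -17.5
Dual objective at y_2 = -17.5: reduced costs (112.0, 72.0), box minimizer x = (0.0, 0.0)
g(y_2) = b*y + (c1 - a1*y)*x1 + (c2 - a2*y)*x2 = 10*(-17.5) + 112.0*0.0 + 72.0*0.0 = -175.0 + 0.0 + 0.0 = -175.0


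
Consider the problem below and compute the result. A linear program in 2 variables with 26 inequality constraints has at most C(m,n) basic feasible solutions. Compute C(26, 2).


Each vertex corresponds to some choice of n active constraints out of m, so the number of vertices is at most C(m, n) = m! / (n!(m-n)!).
m = 26, n = 2
Numerator: 26 * 25
Denominator: 2! = 2
C(26, 2) = 325


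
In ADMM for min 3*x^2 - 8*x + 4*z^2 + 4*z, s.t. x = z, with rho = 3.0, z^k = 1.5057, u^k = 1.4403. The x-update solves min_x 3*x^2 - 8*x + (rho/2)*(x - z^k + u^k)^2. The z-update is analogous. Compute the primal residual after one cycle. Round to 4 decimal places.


ADMM iteration with rho = 3.0, z^k = 1.5057, u^k = 1.4403
Step 1: x-update.
Minimize 3*x^2 - 8*x + (3.0/2)*(x - 1.5057 + 1.4403)^2
FOC: (2*3 + 3.0)*x = 8 + 3.0*(1.5057 - 1.4403)
x^{k+1} = 0.9107
Step 2: z-update.
Minimize 4*z^2 + 4*z + (3.0/2)*(0.9107 - z + 1.4403)^2
FOC: (2*4 + 3.0)*z = -4 + 3.0*(0.9107 + 1.4403)
z^{k+1} = 0.2775
Step 3: u-update.
u^{k+1} = 1.4403 + 0.9107 - 0.2775 = 2.0734
Step 4: Primal residual = |0.9107 - 0.2775| = 0.6331


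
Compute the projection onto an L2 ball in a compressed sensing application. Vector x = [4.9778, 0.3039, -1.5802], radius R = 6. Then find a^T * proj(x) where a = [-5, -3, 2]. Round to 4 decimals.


Step 1: Compute ||x|| (intermediates to 6 decimals).
||x|| = sqrt(4.9778^2 + 0.3039^2 + (-1.5802)^2) = 5.231432
Step 2: Project.
Since ||x|| <= R, proj = x (no scaling needed).
proj(x) = [4.9778, 0.3039, -1.5802]
Step 3: Dot product.
a^T * proj(x) = -5*4.9778 - 3*0.3039 + 2*(-1.5802) = -28.9611


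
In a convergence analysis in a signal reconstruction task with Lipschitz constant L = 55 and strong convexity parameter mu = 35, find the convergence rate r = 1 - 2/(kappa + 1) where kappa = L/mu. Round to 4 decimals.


Step 1: Compute the condition number.
kappa = L/mu = 55/35 = 1.5714
Step 2: Compute the convergence rate.
r = 1 - 2/(kappa + 1) = 1 - 2*mu/(L + mu) = (L - mu)/(L + mu) = 20/90 = 0.2222


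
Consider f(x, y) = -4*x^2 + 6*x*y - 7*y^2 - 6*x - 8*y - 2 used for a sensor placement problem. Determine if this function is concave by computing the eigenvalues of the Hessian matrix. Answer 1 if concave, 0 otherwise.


The Hessian of f(x,y) = -4*x^2 + 6*x*y - 7*y^2 - 6*x - 8*y - 2 is:
H = [[-8, 6], [6, -14]]
Trace = -8 - 14 = -22
Determinant = -8*-14 - (6)^2 = 76
Discriminant = (-22)^2 - 4*76 = 180.0
Eigenvalues: lambda_1 = -17.7082, lambda_2 = -4.2918
The function is concave.

1


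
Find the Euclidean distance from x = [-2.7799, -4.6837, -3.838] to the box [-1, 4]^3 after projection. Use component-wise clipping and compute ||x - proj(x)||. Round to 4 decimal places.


Project each component onto [-1, 4].
clip(-2.7799) = -1.0, clip(-4.6837) = -1.0, clip(-3.838) = -1.0
Projection = [-1.0, -1.0, -1.0]
Squared diffs: [3.168, 13.5696, 8.0542]
Distance = sqrt(24.7918) = 4.9791


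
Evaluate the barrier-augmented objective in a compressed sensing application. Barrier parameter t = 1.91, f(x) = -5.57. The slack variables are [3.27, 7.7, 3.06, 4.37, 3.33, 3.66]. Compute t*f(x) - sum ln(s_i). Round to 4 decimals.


Step 1: Compute log-barrier.
ln values: [1.1848, 2.0412, 1.1184, 1.4748, 1.203, 1.2975]
phi = -(1.1848 + 2.0412 + 1.1184 + 1.4748 + 1.203 + 1.2975) = -8.3196
Step 2: Compute augmented objective.
t*f(x) = 1.91*-5.57 = -10.6387
Total = -10.6387 - 8.3196 = -18.9583


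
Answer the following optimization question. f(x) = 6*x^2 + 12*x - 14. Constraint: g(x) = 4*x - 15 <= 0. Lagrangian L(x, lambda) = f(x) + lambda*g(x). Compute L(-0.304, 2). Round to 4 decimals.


Step 1: Evaluate f(x).
f(-0.304) = 6*(-0.304)^2 + 12*(-0.304) - 14 = -17.0935
Step 2: Evaluate g(x).
g(-0.304) = 4*-0.304 - 15 = -16.216
Step 3: Compute Lagrangian.
L = -17.0935 + 2*-16.216 = -49.5255


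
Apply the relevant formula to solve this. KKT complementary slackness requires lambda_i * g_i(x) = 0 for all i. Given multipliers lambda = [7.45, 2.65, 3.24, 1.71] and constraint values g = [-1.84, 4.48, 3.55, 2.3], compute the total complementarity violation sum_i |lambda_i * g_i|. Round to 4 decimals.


KKT complementary slackness check:
lambda_1 * g_1 = 7.45 * -1.84 = -13.708
lambda_2 * g_2 = 2.65 * 4.48 = 11.872
lambda_3 * g_3 = 3.24 * 3.55 = 11.502
lambda_4 * g_4 = 1.71 * 2.3 = 3.933
Total violation = 13.708 + 11.872 + 11.502 + 3.933 = 41.015


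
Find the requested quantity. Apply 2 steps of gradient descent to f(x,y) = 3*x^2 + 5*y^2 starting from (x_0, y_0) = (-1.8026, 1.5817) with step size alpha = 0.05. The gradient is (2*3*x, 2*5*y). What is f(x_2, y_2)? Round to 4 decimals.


Gradient descent on f(x,y) = 3*x^2 + 5*y^2.
Starting point: (-1.8026, 1.5817), alpha = 0.05
Step 1: grad_x = 2*3*-1.8026 = -10.8156, grad_y = 2*5*1.5817 = 15.817
  x_1 = -1.8026 - 0.05*-10.8156 = -1.2618
  y_1 = 1.5817 - 0.05*15.817 = 0.7909
Step 2: grad_x = 2*3*-1.2618 = -7.5709, grad_y = 2*5*0.7909 = 7.9085
  x_2 = -1.2618 - 0.05*-7.5709 = -0.8833
  y_2 = 0.7909 - 0.05*7.9085 = 0.3954
f(-0.8833, 0.3954) = 3*(-0.8833)^2 + 5*0.3954^2 = 3.1223


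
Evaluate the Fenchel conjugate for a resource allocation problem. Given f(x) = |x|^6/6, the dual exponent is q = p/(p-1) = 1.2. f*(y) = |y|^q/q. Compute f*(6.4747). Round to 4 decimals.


The conjugate exponent q satisfies 1/p + 1/q = 1.
p = 6, so q = 6/(6 - 1) = 1.2
|y|^q = 6.4747^1.2 = 9.4073
f*(6.4747) = 9.4073 / 1.2 = 7.8394


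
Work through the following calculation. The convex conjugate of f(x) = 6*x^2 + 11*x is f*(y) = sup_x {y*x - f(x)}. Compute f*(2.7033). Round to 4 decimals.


f*(y) = sup_x {y*x - a*x^2 - b*x} = sup_x {(y-b)*x - a*x^2}
FOC: (y - b) - 2a*x = 0 => x* = (y - b)/(2a)
x* = (2.7033 - 11)/(2*6) = -0.6914
f*(2.7033) = (y-b)^2/(4a) = (2.7033 - 11)^2/(4*6)
= 68.8352/24 = 2.8681


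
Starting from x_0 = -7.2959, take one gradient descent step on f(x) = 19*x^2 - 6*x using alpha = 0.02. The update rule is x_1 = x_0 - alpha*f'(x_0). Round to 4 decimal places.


We compute the gradient at x_0 and apply the update.
f'(x) = 38*x - 6
f'(-7.2959) = 38*-7.2959 - 6 = -283.2442
x_1 = -7.2959 - 0.02*-283.2442 = -1.631


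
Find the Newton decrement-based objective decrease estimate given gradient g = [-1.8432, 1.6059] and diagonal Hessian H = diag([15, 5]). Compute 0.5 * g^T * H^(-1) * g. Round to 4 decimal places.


Step 1: H is diagonal, so H^(-1) * g = [-0.1229, 0.3212].
Step 2: g^T H^(-1) g = sum_i g_i^2 / H_ii
  = (-1.8432)^2/15 + (1.6059)^2/5
  = 0.2265 + 0.5158 = 0.7423
Step 3: Objective decrease = 0.5 * g^T H^(-1) g = 0.3711


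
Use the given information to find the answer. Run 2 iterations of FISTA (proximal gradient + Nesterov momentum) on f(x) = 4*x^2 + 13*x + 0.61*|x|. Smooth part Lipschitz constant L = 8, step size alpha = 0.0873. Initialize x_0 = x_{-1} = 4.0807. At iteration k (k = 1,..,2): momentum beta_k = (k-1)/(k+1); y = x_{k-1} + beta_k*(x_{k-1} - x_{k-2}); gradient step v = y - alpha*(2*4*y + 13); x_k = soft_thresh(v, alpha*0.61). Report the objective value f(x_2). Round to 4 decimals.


FISTA on f(x) = 4*x^2 + 13*x + 0.61*|x|
L = 8, alpha = 0.0873
Iteration 1: beta = 0.0, y = 4.0807 + 0.0*(4.0807 - 4.0807) = 4.0807
  grad(y) = 45.6456, v = y - alpha*grad = 0.0958
  prox(v) = soft_thresh(0.0958, 0.0533) = 0.0426
Iteration 2: beta = 0.3333, y = 0.0426 + 0.3333*(0.0426 - 4.0807) = -1.3035
  grad(y) = 2.5724, v = y - alpha*grad = -1.528
  prox(v) = soft_thresh(-1.528, 0.0533) = -1.4748
f(x_2) = 4*(-1.4748)^2 + 13*(-1.4748) + 0.61*|-1.4748| = -9.5726


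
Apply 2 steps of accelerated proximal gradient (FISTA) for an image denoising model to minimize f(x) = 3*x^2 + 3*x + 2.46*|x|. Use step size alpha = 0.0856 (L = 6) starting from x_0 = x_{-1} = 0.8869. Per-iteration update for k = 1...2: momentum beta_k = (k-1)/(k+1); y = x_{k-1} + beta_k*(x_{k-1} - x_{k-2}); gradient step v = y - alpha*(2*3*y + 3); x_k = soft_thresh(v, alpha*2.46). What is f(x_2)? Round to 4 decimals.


FISTA on f(x) = 3*x^2 + 3*x + 2.46*|x|
L = 6, alpha = 0.0856
Iteration 1: beta = 0.0, y = 0.8869 + 0.0*(0.8869 - 0.8869) = 0.8869
  grad(y) = 8.3214, v = y - alpha*grad = 0.1746
  prox(v) = soft_thresh(0.1746, 0.2106) = 0.0
Iteration 2: beta = 0.3333, y = 0.0 + 0.3333*(0.0 - 0.8869) = -0.2956
  grad(y) = 1.2262, v = y - alpha*grad = -0.4006
  prox(v) = soft_thresh(-0.4006, 0.2106) = -0.19
f(x_2) = 3*(-0.19)^2 + 3*(-0.19) + 2.46*|-0.19| = 0.0057


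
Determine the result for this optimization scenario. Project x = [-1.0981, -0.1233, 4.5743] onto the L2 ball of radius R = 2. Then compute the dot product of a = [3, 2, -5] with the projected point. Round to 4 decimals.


Step 1: Compute ||x|| (intermediates to 6 decimals).
||x|| = sqrt((-1.0981)^2 + (-0.1233)^2 + 4.5743^2) = 4.705874
Step 2: Project.
Since ||x|| > R, scale = R/||x|| = 2/4.705874 = 0.425001, proj(x) = scale * x
proj(x) = [-0.466694, -0.052403, 1.944082]
Step 3: Dot product.
a^T * proj(x) = 3*(-0.466694) + 2*(-0.052403) - 5*1.944082 = -11.2253


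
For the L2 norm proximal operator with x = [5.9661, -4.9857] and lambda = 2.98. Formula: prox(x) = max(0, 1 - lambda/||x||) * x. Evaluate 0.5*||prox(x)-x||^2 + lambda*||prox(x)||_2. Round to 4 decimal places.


Step 1: Compute ||x||.
||x|| = 7.7751
Step 2: Compute scaling factor.
scale = max(0, 1 - 2.98/7.7751) = 0.6167
Step 3: prox(x) = [3.6794, -3.0748]
||prox(x)|| = 4.7951
Step 4: Proximal objective.
0.5*||prox-x||^2 = 4.4402
lambda*||prox|| = 14.2894
Total = 18.7295


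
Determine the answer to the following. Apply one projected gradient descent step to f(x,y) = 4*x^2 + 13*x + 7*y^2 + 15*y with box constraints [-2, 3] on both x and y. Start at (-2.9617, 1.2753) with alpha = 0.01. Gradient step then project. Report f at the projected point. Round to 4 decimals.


Step 1: Compute gradient at (-2.9617, 1.2753).
grad_x = 2*4*-2.9617 + 13 = -10.6936
grad_y = 2*7*1.2753 + 15 = 32.8542
Step 2: Gradient step.
x_raw = -2.9617 - 0.01*-10.6936 = -2.8548
y_raw = 1.2753 - 0.01*32.8542 = 0.9468
Step 3: Project onto [-2, 3].
x_proj = clip(-2.8548) = -2.0
y_proj = clip(0.9468) = 0.9468
Step 4: Evaluate f.
f(-2.0, 0.9468) = 10.4758


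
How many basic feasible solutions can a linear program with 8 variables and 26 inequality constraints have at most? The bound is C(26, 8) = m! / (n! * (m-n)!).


Each vertex corresponds to some choice of n active constraints out of m, so the number of vertices is at most C(m, n) = m! / (n!(m-n)!).
m = 26, n = 8
Numerator: 26 * 25 * 24 * 23 * 22 * 21 * 20 * 19
Denominator: 8! = 40320
C(26, 8) = 1562275


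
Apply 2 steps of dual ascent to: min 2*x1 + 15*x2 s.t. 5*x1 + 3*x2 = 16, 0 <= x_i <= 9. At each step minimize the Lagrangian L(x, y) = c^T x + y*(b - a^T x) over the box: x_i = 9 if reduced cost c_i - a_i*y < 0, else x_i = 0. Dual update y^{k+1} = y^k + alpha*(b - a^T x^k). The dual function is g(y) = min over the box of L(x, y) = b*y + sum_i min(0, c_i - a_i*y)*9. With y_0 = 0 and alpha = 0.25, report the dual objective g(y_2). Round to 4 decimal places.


Dual ascent for LP: min 2*x1 + 15*x2, 5*x1 + 3*x2 = 16, 0 <= x_i <= 9
Step 1: y^k = 0.0, reduced costs: (2.0, 15.0)
  x^k = (0.0, 0.0), subgradient = b - a^T x = 16.0
  y^{k+1} = 0.0 + 0.25*16.0 = 4.0
Step 2: y^k = 4.0, reduced costs: (-18.0, 3.0)
  x^k = (9.0, 0.0), subgradient = b - a^T x = -29.0
  y^{k+1} = 4.0 + 0.25*-29.0 = -3.25
Dual objective at y_2 = -3.25: reduced costs (18.25, 24.75), box minimizer x = (0.0, 0.0)
g(y_2) = b*y + (c1 - a1*y)*x1 + (c2 - a2*y)*x2 = 16*(-3.25) + 18.25*0.0 + 24.75*0.0 = -52.0 + 0.0 + 0.0 = -52.0


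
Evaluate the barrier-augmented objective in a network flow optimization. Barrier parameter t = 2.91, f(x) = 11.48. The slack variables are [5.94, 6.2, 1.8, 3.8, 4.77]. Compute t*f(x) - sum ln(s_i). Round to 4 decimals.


Step 1: Compute log-barrier.
ln values: [1.7817, 1.8245, 0.5878, 1.335, 1.5623]
phi = -(1.7817 + 1.8245 + 0.5878 + 1.335 + 1.5623) = -7.0914
Step 2: Compute augmented objective.
t*f(x) = 2.91*11.48 = 33.4068
Total = 33.4068 - 7.0914 = 26.3154


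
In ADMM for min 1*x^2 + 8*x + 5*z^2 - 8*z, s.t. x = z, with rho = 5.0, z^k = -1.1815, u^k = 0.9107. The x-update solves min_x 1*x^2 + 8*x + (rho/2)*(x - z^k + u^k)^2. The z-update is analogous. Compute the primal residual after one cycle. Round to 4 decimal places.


ADMM iteration with rho = 5.0, z^k = -1.1815, u^k = 0.9107
Step 1: x-update.
Minimize 1*x^2 + 8*x + (5.0/2)*(x + 1.1815 + 0.9107)^2
FOC: (2*1 + 5.0)*x = -8 + 5.0*(-1.1815 - 0.9107)
x^{k+1} = -2.6373
Step 2: z-update.
Minimize 5*z^2 - 8*z + (5.0/2)*(-2.6373 - z + 0.9107)^2
FOC: (2*5 + 5.0)*z = 8 + 5.0*(-2.6373 + 0.9107)
z^{k+1} = -0.0422
Step 3: u-update.
u^{k+1} = 0.9107 - 2.6373 + 0.0422 = -1.6844
Step 4: Primal residual = |-2.6373 + 0.0422| = 2.5951


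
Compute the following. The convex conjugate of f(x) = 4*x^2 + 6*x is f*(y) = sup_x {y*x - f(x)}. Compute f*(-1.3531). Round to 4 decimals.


f*(y) = sup_x {y*x - a*x^2 - b*x} = sup_x {(y-b)*x - a*x^2}
FOC: (y - b) - 2a*x = 0 => x* = (y - b)/(2a)
x* = (-1.3531 - 6)/(2*4) = -0.9191
f*(-1.3531) = (y-b)^2/(4a) = (-1.3531 - 6)^2/(4*4)
= 54.0681/16 = 3.3793


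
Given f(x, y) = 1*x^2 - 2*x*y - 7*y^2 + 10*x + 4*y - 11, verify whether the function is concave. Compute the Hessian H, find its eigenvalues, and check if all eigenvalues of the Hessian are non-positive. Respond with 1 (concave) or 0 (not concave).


The Hessian of f(x,y) = 1*x^2 - 2*x*y - 7*y^2 + 10*x + 4*y - 11 is:
H = [[2, -2], [-2, -14]]
Trace = 2 - 14 = -12
Determinant = 2*-14 - (-2)^2 = -32
Discriminant = (-12)^2 - 4*-32 = 272.0
Eigenvalues: lambda_1 = -14.2462, lambda_2 = 2.2462
The function is not concave.

0


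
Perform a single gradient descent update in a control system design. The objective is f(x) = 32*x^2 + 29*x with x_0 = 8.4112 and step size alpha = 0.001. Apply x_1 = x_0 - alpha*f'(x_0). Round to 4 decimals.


We compute the gradient at x_0 and apply the update.
f'(x) = 64*x + 29
f'(8.4112) = 64*8.4112 + 29 = 567.3168
x_1 = 8.4112 - 0.001*567.3168 = 7.8439


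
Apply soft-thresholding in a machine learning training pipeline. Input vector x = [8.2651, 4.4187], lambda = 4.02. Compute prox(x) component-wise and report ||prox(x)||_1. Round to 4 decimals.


Soft-thresholding with lambda = 4.02:
prox(8.2651) = sign(8.2651)*max(|8.2651| - 4.02, 0) = 4.2451
prox(4.4187) = sign(4.4187)*max(|4.4187| - 4.02, 0) = 0.3987
prox(x) = [4.2451, 0.3987]
||prox(x)||_1 = 4.2451 + 0.3987 = 4.6438


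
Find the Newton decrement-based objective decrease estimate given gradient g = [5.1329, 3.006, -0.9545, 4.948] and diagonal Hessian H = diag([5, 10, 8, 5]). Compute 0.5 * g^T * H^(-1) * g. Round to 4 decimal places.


Step 1: H is diagonal, so H^(-1) * g = [1.0266, 0.3006, -0.1193, 0.9896].
Step 2: g^T H^(-1) g = sum_i g_i^2 / H_ii
  = (5.1329)^2/5 + (3.006)^2/10 + (-0.9545)^2/8 + (4.948)^2/5
  = 5.2693 + 0.9036 + 0.1139 + 4.8965 = 11.1834
Step 3: Objective decrease = 0.5 * g^T H^(-1) g = 5.5917


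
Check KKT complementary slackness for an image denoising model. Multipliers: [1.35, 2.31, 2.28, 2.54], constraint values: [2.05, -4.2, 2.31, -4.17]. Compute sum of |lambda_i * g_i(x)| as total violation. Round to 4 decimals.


KKT complementary slackness check:
lambda_1 * g_1 = 1.35 * 2.05 = 2.7675
lambda_2 * g_2 = 2.31 * -4.2 = -9.702
lambda_3 * g_3 = 2.28 * 2.31 = 5.2668
lambda_4 * g_4 = 2.54 * -4.17 = -10.5918
Total violation = 2.7675 + 9.702 + 5.2668 + 10.5918 = 28.3281


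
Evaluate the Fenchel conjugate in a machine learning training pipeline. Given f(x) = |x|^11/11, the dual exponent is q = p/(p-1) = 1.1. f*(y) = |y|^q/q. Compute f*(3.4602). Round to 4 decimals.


The conjugate exponent q satisfies 1/p + 1/q = 1.
p = 11, so q = 11/(11 - 1) = 1.1
|y|^q = 3.4602^1.1 = 3.9175
f*(3.4602) = 3.9175 / 1.1 = 3.5614


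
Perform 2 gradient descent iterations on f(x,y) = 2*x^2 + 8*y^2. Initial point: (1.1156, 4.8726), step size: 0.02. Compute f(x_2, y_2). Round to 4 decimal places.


Gradient descent on f(x,y) = 2*x^2 + 8*y^2.
Starting point: (1.1156, 4.8726), alpha = 0.02
Step 1: grad_x = 2*2*1.1156 = 4.4624, grad_y = 2*8*4.8726 = 77.9616
  x_1 = 1.1156 - 0.02*4.4624 = 1.0264
  y_1 = 4.8726 - 0.02*77.9616 = 3.3134
Step 2: grad_x = 2*2*1.0264 = 4.1054, grad_y = 2*8*3.3134 = 53.0139
  x_2 = 1.0264 - 0.02*4.1054 = 0.9442
  y_2 = 3.3134 - 0.02*53.0139 = 2.2531
f(0.9442, 2.2531) = 2*0.9442^2 + 8*2.2531^2 = 42.3945


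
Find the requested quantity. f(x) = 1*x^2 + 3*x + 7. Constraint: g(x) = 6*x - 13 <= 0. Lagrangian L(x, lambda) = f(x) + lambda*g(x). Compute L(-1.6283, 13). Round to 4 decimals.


Step 1: Evaluate f(x).
f(-1.6283) = 1*(-1.6283)^2 + 3*(-1.6283) + 7 = 4.7665
Step 2: Evaluate g(x).
g(-1.6283) = 6*-1.6283 - 13 = -22.7698
Step 3: Compute Lagrangian.
L = 4.7665 + 13*-22.7698 = -291.2409


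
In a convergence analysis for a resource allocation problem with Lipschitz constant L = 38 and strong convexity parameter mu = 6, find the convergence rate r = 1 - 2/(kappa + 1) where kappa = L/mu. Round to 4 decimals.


Step 1: Compute the condition number.
kappa = L/mu = 38/6 = 6.3333
Step 2: Compute the convergence rate.
r = 1 - 2/(kappa + 1) = 1 - 2*mu/(L + mu) = (L - mu)/(L + mu) = 32/44 = 0.7273


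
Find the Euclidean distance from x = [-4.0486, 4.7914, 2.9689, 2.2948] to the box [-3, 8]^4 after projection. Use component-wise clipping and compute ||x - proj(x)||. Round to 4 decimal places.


Project each component onto [-3, 8].
clip(-4.0486) = -3.0, clip(4.7914) = 4.7914, clip(2.9689) = 2.9689, clip(2.2948) = 2.2948
Projection = [-3.0, 4.7914, 2.9689, 2.2948]
Squared diffs: [1.0996, 0.0, 0.0, 0.0]
Distance = sqrt(1.0996) = 1.0486


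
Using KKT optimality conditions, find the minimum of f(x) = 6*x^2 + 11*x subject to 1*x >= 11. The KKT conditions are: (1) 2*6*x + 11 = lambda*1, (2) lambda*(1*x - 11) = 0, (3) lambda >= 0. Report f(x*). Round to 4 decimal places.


Step 1: Try lambda = 0 (constraint inactive).
x_unc = -11/(2*6) = -0.9167
Check: 1*-0.9167 = -0.9167 < 11 -- violated!
Step 2: Constraint must be active: 1*x = 11
x* = 11/1 = 11.0
lambda = (2*6*11.0 + 11)/1 = 143.0
Step 3: Compute optimal value.
f(x*) = 6*11.0^2 + 11*11.0 = 847.0


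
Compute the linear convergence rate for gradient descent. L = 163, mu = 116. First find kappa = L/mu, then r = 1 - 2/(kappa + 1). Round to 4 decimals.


Step 1: Compute the condition number.
kappa = L/mu = 163/116 = 1.4052
Step 2: Compute the convergence rate.
r = 1 - 2/(kappa + 1) = 1 - 2*mu/(L + mu) = (L - mu)/(L + mu) = 47/279 = 0.1685


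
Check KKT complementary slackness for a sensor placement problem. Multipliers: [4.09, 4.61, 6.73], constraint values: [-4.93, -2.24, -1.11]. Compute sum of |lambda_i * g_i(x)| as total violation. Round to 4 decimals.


KKT complementary slackness check:
lambda_1 * g_1 = 4.09 * -4.93 = -20.1637
lambda_2 * g_2 = 4.61 * -2.24 = -10.3264
lambda_3 * g_3 = 6.73 * -1.11 = -7.4703
Total violation = 20.1637 + 10.3264 + 7.4703 = 37.9604


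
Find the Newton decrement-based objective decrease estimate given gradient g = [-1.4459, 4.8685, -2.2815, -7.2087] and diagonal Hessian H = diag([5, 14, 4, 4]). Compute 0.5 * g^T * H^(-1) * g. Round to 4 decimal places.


Step 1: H is diagonal, so H^(-1) * g = [-0.2892, 0.3478, -0.5704, -1.8022].
Step 2: g^T H^(-1) g = sum_i g_i^2 / H_ii
  = (-1.4459)^2/5 + (4.8685)^2/14 + (-2.2815)^2/4 + (-7.2087)^2/4
  = 0.4181 + 1.693 + 1.3013 + 12.9913 = 16.4038
Step 3: Objective decrease = 0.5 * g^T H^(-1) g = 8.2019


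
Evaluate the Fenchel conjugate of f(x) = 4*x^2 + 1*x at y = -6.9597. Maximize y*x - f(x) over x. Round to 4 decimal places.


f*(y) = sup_x {y*x - a*x^2 - b*x} = sup_x {(y-b)*x - a*x^2}
FOC: (y - b) - 2a*x = 0 => x* = (y - b)/(2a)
x* = (-6.9597 - 1)/(2*4) = -0.995
f*(-6.9597) = (y-b)^2/(4a) = (-6.9597 - 1)^2/(4*4)
= 63.3568/16 = 3.9598


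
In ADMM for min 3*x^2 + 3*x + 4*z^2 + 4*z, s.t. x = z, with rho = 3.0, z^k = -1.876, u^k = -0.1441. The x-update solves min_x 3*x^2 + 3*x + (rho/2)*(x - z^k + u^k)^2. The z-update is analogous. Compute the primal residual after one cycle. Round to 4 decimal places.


ADMM iteration with rho = 3.0, z^k = -1.876, u^k = -0.1441
Step 1: x-update.
Minimize 3*x^2 + 3*x + (3.0/2)*(x + 1.876 - 0.1441)^2
FOC: (2*3 + 3.0)*x = -3 + 3.0*(-1.876 + 0.1441)
x^{k+1} = -0.9106
Step 2: z-update.
Minimize 4*z^2 + 4*z + (3.0/2)*(-0.9106 - z - 0.1441)^2
FOC: (2*4 + 3.0)*z = -4 + 3.0*(-0.9106 - 0.1441)
z^{k+1} = -0.6513
Step 3: u-update.
u^{k+1} = -0.1441 - 0.9106 + 0.6513 = -0.4034
Step 4: Primal residual = |-0.9106 + 0.6513| = 0.2593


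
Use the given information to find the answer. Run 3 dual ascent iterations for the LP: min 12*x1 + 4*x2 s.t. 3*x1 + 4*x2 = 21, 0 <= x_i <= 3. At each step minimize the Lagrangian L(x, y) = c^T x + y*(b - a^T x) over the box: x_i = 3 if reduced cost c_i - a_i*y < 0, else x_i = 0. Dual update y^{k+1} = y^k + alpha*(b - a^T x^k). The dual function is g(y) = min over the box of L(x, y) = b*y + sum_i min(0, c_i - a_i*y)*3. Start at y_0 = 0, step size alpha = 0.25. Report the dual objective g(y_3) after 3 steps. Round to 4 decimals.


Dual ascent for LP: min 12*x1 + 4*x2, 3*x1 + 4*x2 = 21, 0 <= x_i <= 3
Step 1: y^k = 0.0, reduced costs: (12.0, 4.0)
  x^k = (0.0, 0.0), subgradient = b - a^T x = 21.0
  y^{k+1} = 0.0 + 0.25*21.0 = 5.25
Step 2: y^k = 5.25, reduced costs: (-3.75, -17.0)
  x^k = (3.0, 3.0), subgradient = b - a^T x = 0.0
  y^{k+1} = 5.25 + 0.25*0.0 = 5.25
Step 3: y^k = 5.25, reduced costs: (-3.75, -17.0)
  x^k = (3.0, 3.0), subgradient = b - a^T x = 0.0
  y^{k+1} = 5.25 + 0.25*0.0 = 5.25
Dual objective at y_3 = 5.25: reduced costs (-3.75, -17.0), box minimizer x = (3.0, 3.0)
g(y_3) = b*y + (c1 - a1*y)*x1 + (c2 - a2*y)*x2 = 21*5.25 + (-3.75)*3.0 + (-17.0)*3.0 = 110.25 - 11.25 - 51.0 = 48.0


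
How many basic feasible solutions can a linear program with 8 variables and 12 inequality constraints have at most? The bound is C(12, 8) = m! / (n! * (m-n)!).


Each vertex corresponds to some choice of n active constraints out of m, so the number of vertices is at most C(m, n) = m! / (n!(m-n)!).
m = 12, n = 8
Numerator: 12 * 11 * 10 * 9 * 8 * 7 * 6 * 5
Denominator: 8! = 40320
C(12, 8) = 495


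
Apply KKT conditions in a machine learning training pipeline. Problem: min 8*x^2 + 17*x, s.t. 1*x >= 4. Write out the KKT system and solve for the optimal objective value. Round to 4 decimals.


Step 1: Try lambda = 0 (constraint inactive).
x_unc = -17/(2*8) = -1.0625
Check: 1*-1.0625 = -1.0625 < 4 -- violated!
Step 2: Constraint must be active: 1*x = 4
x* = 4/1 = 4.0
lambda = (2*8*4.0 + 17)/1 = 81.0
Step 3: Compute optimal value.
f(x*) = 8*4.0^2 + 17*4.0 = 196.0


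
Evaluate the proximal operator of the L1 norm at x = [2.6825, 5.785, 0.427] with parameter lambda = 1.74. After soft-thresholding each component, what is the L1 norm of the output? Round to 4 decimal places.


Soft-thresholding with lambda = 1.74:
prox(2.6825) = sign(2.6825)*max(|2.6825| - 1.74, 0) = 0.9425
prox(5.785) = sign(5.785)*max(|5.785| - 1.74, 0) = 4.045
prox(0.427) = sign(0.427)*max(|0.427| - 1.74, 0) = 0.0
prox(x) = [0.9425, 4.045, 0.0]
||prox(x)||_1 = 0.9425 + 4.045 + 0.0 = 4.9875


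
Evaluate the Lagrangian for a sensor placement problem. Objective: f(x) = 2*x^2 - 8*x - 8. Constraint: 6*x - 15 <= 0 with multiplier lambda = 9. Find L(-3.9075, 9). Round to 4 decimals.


Step 1: Evaluate f(x).
f(-3.9075) = 2*(-3.9075)^2 - 8*(-3.9075) - 8 = 53.7971
Step 2: Evaluate g(x).
g(-3.9075) = 6*-3.9075 - 15 = -38.445
Step 3: Compute Lagrangian.
L = 53.7971 + 9*-38.445 = -292.2079


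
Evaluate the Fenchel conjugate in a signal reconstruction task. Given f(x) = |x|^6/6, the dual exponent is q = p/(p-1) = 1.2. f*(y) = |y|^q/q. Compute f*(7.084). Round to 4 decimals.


The conjugate exponent q satisfies 1/p + 1/q = 1.
p = 6, so q = 6/(6 - 1) = 1.2
|y|^q = 7.084^1.2 = 10.4793
f*(7.084) = 10.4793 / 1.2 = 8.7328


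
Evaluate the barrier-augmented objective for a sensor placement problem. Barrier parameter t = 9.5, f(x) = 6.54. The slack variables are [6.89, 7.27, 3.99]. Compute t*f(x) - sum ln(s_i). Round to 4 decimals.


Step 1: Compute log-barrier.
ln values: [1.9301, 1.9838, 1.3838]
phi = -(1.9301 + 1.9838 + 1.3838) = -5.2976
Step 2: Compute augmented objective.
t*f(x) = 9.5*6.54 = 62.13
Total = 62.13 - 5.2976 = 56.8324


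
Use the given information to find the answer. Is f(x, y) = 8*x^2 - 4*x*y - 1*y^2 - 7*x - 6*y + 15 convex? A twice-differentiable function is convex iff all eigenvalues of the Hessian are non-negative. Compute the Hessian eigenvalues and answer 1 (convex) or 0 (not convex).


The Hessian of f(x,y) = 8*x^2 - 4*x*y - 1*y^2 - 7*x - 6*y + 15 is:
H = [[16, -4], [-4, -2]]
Trace = 16 - 2 = 14
Determinant = 16*-2 - (-4)^2 = -48
Discriminant = (14)^2 - 4*-48 = 388.0
Eigenvalues: lambda_1 = -2.8489, lambda_2 = 16.8489
The function is not convex.

0


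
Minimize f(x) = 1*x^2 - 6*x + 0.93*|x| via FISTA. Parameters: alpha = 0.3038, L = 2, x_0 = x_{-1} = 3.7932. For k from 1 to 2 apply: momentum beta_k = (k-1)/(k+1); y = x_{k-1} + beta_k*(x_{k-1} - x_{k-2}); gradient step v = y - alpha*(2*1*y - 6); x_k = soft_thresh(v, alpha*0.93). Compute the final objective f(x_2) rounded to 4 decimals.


FISTA on f(x) = 1*x^2 - 6*x + 0.93*|x|
L = 2, alpha = 0.3038
Iteration 1: beta = 0.0, y = 3.7932 + 0.0*(3.7932 - 3.7932) = 3.7932
  grad(y) = 1.5864, v = y - alpha*grad = 3.3113
  prox(v) = soft_thresh(3.3113, 0.2825) = 3.0287
Iteration 2: beta = 0.3333, y = 3.0287 + 0.3333*(3.0287 - 3.7932) = 2.7739
  grad(y) = -0.4522, v = y - alpha*grad = 2.9113
  prox(v) = soft_thresh(2.9113, 0.2825) = 2.6287
f(x_2) = 1*2.6287^2 - 6*2.6287 + 0.93*|2.6287| = -6.4174


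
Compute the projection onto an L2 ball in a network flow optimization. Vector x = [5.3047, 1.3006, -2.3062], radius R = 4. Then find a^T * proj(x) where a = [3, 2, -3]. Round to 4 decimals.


Step 1: Compute ||x|| (intermediates to 6 decimals).
||x|| = sqrt(5.3047^2 + 1.3006^2 + (-2.3062)^2) = 5.92874
Step 2: Project.
Since ||x|| > R, scale = R/||x|| = 4/5.92874 = 0.67468, proj(x) = scale * x
proj(x) = [3.578975, 0.877489, -1.555947]
Step 3: Dot product.
a^T * proj(x) = 3*3.578975 + 2*0.877489 - 3*(-1.555947) = 17.1597


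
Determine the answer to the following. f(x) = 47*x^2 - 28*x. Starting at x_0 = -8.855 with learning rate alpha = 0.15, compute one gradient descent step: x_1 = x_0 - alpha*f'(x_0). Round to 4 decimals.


We compute the gradient at x_0 and apply the update.
f'(x) = 94*x - 28
f'(-8.855) = 94*-8.855 - 28 = -860.37
x_1 = -8.855 - 0.15*-860.37 = 120.2005


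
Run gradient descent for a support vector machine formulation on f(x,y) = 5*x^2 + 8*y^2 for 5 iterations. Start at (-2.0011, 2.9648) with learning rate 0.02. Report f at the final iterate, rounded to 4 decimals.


Gradient descent on f(x,y) = 5*x^2 + 8*y^2.
Starting point: (-2.0011, 2.9648), alpha = 0.02
Step 1: grad_x = 2*5*-2.0011 = -20.011, grad_y = 2*8*2.9648 = 47.4368
  x_1 = -2.0011 - 0.02*-20.011 = -1.6009
  y_1 = 2.9648 - 0.02*47.4368 = 2.0161
Step 2: grad_x = 2*5*-1.6009 = -16.0088, grad_y = 2*8*2.0161 = 32.257
  x_2 = -1.6009 - 0.02*-16.0088 = -1.2807
  y_2 = 2.0161 - 0.02*32.257 = 1.3709
Step 3: grad_x = 2*5*-1.2807 = -12.807, grad_y = 2*8*1.3709 = 21.9348
  x_3 = -1.2807 - 0.02*-12.807 = -1.0246
  y_3 = 1.3709 - 0.02*21.9348 = 0.9322
Step 4: grad_x = 2*5*-1.0246 = -10.2456, grad_y = 2*8*0.9322 = 14.9156
  x_4 = -1.0246 - 0.02*-10.2456 = -0.8197
  y_4 = 0.9322 - 0.02*14.9156 = 0.6339
Step 5: grad_x = 2*5*-0.8197 = -8.1965, grad_y = 2*8*0.6339 = 10.1426
  x_5 = -0.8197 - 0.02*-8.1965 = -0.6557
  y_5 = 0.6339 - 0.02*10.1426 = 0.4311
f(-0.6557, 0.4311) = 5*(-0.6557)^2 + 8*0.4311^2 = 3.6364


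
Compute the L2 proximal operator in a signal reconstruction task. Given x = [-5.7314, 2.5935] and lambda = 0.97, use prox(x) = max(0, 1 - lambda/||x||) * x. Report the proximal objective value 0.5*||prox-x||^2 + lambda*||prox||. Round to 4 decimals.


Step 1: Compute ||x||.
||x|| = 6.2909
Step 2: Compute scaling factor.
scale = max(0, 1 - 0.97/6.2909) = 0.8458
Step 3: prox(x) = [-4.8477, 2.1936]
||prox(x)|| = 5.3209
Step 4: Proximal objective.
0.5*||prox-x||^2 = 0.4705
lambda*||prox|| = 5.1613
Total = 5.6317


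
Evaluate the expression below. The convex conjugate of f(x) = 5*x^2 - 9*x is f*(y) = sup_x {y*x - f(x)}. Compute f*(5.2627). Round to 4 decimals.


f*(y) = sup_x {y*x - a*x^2 - b*x} = sup_x {(y-b)*x - a*x^2}
FOC: (y - b) - 2a*x = 0 => x* = (y - b)/(2a)
x* = (5.2627 + 9)/(2*5) = 1.4263
f*(5.2627) = (y-b)^2/(4a) = (5.2627 + 9)^2/(4*5)
= 203.4246/20 = 10.1712


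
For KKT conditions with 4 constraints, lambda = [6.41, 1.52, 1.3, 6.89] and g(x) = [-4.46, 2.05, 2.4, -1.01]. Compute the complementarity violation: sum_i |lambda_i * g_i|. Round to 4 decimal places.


KKT complementary slackness check:
lambda_1 * g_1 = 6.41 * -4.46 = -28.5886
lambda_2 * g_2 = 1.52 * 2.05 = 3.116
lambda_3 * g_3 = 1.3 * 2.4 = 3.12
lambda_4 * g_4 = 6.89 * -1.01 = -6.9589
Total violation = 28.5886 + 3.116 + 3.12 + 6.9589 = 41.7835


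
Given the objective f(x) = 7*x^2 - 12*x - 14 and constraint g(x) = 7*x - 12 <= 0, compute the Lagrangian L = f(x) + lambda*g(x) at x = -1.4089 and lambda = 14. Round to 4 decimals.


Step 1: Evaluate f(x).
f(-1.4089) = 7*(-1.4089)^2 - 12*(-1.4089) - 14 = 16.8018
Step 2: Evaluate g(x).
g(-1.4089) = 7*-1.4089 - 12 = -21.8623
Step 3: Compute Lagrangian.
L = 16.8018 + 14*-21.8623 = -289.2704


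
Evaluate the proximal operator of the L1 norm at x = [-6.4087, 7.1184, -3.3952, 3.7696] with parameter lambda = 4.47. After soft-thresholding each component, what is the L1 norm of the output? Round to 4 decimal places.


Soft-thresholding with lambda = 4.47:
prox(-6.4087) = sign(-6.4087)*max(|-6.4087| - 4.47, 0) = -1.9387
prox(7.1184) = sign(7.1184)*max(|7.1184| - 4.47, 0) = 2.6484
prox(-3.3952) = sign(-3.3952)*max(|-3.3952| - 4.47, 0) = 0.0
prox(3.7696) = sign(3.7696)*max(|3.7696| - 4.47, 0) = 0.0
prox(x) = [-1.9387, 2.6484, 0.0, 0.0]
||prox(x)||_1 = 1.9387 + 2.6484 + 0.0 + 0.0 = 4.5871


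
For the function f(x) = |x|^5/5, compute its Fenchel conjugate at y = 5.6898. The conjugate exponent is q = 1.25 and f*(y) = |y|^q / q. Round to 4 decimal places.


The conjugate exponent q satisfies 1/p + 1/q = 1.
p = 5, so q = 5/(5 - 1) = 1.25
|y|^q = 5.6898^1.25 = 8.7876
f*(5.6898) = 8.7876 / 1.25 = 7.0301


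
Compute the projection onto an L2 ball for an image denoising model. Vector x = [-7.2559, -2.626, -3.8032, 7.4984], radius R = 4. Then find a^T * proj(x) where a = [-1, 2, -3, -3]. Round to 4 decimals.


Step 1: Compute ||x|| (intermediates to 6 decimals).
||x|| = sqrt((-7.2559)^2 + (-2.626)^2 + (-3.8032)^2 + 7.4984^2) = 11.412024
Step 2: Project.
Since ||x|| > R, scale = R/||x|| = 4/11.412024 = 0.350507, proj(x) = scale * x
proj(x) = [-2.543244, -0.920431, -1.333048, 2.628242]
Step 3: Dot product.
a^T * proj(x) = -1*(-2.543244) + 2*(-0.920431) - 3*(-1.333048) - 3*2.628242 = -3.1832


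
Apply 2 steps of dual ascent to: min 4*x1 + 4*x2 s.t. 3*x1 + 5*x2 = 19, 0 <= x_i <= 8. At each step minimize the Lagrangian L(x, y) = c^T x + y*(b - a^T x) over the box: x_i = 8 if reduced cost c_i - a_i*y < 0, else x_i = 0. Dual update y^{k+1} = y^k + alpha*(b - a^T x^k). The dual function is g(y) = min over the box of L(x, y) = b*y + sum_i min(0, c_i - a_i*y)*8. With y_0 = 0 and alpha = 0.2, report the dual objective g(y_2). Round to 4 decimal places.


Dual ascent for LP: min 4*x1 + 4*x2, 3*x1 + 5*x2 = 19, 0 <= x_i <= 8
Step 1: y^k = 0.0, reduced costs: (4.0, 4.0)
  x^k = (0.0, 0.0), subgradient = b - a^T x = 19.0
  y^{k+1} = 0.0 + 0.2*19.0 = 3.8
Step 2: y^k = 3.8, reduced costs: (-7.4, -15.0)
  x^k = (8.0, 8.0), subgradient = b - a^T x = -45.0
  y^{k+1} = 3.8 + 0.2*-45.0 = -5.2
Dual objective at y_2 = -5.2: reduced costs (19.6, 30.0), box minimizer x = (0.0, 0.0)
g(y_2) = b*y + (c1 - a1*y)*x1 + (c2 - a2*y)*x2 = 19*(-5.2) + 19.6*0.0 + 30.0*0.0 = -98.8 + 0.0 + 0.0 = -98.8
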